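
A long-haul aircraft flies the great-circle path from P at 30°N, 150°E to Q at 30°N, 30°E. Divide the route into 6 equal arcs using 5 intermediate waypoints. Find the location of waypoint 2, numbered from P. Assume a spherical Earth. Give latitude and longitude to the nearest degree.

≈ 47°N, 114°E

Write both endpoints as unit vectors p₁, p₂ with components (cos φ cos λ, cos φ sin λ, sin φ).
The central angle between the endpoints is δ = arccos(p₁·p₂) ≈ 1.696 rad (97.2°).
Interpolate at f = 2/6 with slerp weights a = sin((1−f)δ)/sin δ ≈ 0.912, b = sin(fδ)/sin δ ≈ 0.540.
p = a·p₁ + b·p₂ ≈ (-0.279, 0.629, 0.726); φ = arcsin(p_z) ≈ 46.55°, λ = atan2(p_y, p_x) ≈ 113.93°.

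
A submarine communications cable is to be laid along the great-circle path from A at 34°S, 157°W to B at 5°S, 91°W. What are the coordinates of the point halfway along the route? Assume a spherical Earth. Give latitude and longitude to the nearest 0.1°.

≈ 22.9°S, 120.6°W

From cos δ = sin φ₁ sin φ₂ + cos φ₁ cos φ₂ cos Δλ, the central angle is δ ≈ 1.176 rad (67.4°).
Interpolate at f = 1/2 with slerp weights a = sin((1−f)δ)/sin δ ≈ 0.601, b = sin(fδ)/sin δ ≈ 0.601.
p = a·p₁ + b·p₂ ≈ (-0.469, -0.793, -0.388); φ = arcsin(p_z) ≈ -22.86°, λ = atan2(p_y, p_x) ≈ -120.60°.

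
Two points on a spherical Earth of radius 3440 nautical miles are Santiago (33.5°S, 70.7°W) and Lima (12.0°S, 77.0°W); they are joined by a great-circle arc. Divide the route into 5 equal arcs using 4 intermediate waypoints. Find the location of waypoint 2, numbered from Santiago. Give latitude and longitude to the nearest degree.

The haversine formula gives a central angle δ ≈ 0.388 rad (22.3°) between the endpoints.
Interpolate at f = 2/5 with slerp weights a = sin((1−f)δ)/sin δ ≈ 0.610, b = sin(fδ)/sin δ ≈ 0.409.
p = a·p₁ + b·p₂ ≈ (0.258, -0.869, -0.422); φ = arcsin(p_z) ≈ -24.93°, λ = atan2(p_y, p_x) ≈ -73.47°.

≈ (25°S, 73°W)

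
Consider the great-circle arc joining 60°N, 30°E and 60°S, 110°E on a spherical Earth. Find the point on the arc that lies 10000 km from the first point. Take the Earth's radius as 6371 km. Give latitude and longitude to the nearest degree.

≈ 21°S, 78°E

Convert each endpoint to a unit vector on the sphere (x = cos φ cos λ, y = cos φ sin λ, z = sin φ).
The central angle between the endpoints is δ = arccos(p₁·p₂) ≈ 2.355 rad (135.0°). The total great-circle distance is δ·R ≈ 2.355 × 6371 ≈ 15007 km, so the target fraction is f = 10000/15007 ≈ 0.666.
Interpolate at f ≈ 0.666 with slerp weights a = sin((1−f)δ)/sin δ ≈ 1.000, b = sin(fδ)/sin δ ≈ 1.413.
p = a·p₁ + b·p₂ ≈ (0.191, 0.914, -0.358); φ = arcsin(p_z) ≈ -20.98°, λ = atan2(p_y, p_x) ≈ 78.18°.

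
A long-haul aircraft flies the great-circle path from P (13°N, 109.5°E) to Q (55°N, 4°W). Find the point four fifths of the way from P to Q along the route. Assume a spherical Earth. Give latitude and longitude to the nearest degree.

≈ (59°N, 29°E)

Convert each endpoint to a unit vector on the sphere (x = cos φ cos λ, y = cos φ sin λ, z = sin φ).
The central angle between the endpoints is δ = arccos(p₁·p₂) ≈ 1.609 rad (92.2°).
Interpolate at f = 4/5 with slerp weights a = sin((1−f)δ)/sin δ ≈ 0.317, b = sin(fδ)/sin δ ≈ 0.961.
p = a·p₁ + b·p₂ ≈ (0.447, 0.252, 0.858); φ = arcsin(p_z) ≈ 59.13°, λ = atan2(p_y, p_x) ≈ 29.46°.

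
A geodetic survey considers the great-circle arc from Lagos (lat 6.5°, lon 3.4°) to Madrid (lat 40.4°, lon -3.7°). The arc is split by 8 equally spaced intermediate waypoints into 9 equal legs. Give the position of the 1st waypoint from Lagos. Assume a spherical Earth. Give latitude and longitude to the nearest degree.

Write both endpoints as unit vectors p₁, p₂ with components (cos φ cos λ, cos φ sin λ, sin φ).
The central angle between the endpoints is δ = arccos(p₁·p₂) ≈ 0.602 rad (34.5°).
Interpolate at f = 1/9 with slerp weights a = sin((1−f)δ)/sin δ ≈ 0.900, b = sin(fδ)/sin δ ≈ 0.118.
p = a·p₁ + b·p₂ ≈ (0.983, 0.047, 0.178); φ = arcsin(p_z) ≈ 10.28°, λ = atan2(p_y, p_x) ≈ 2.75°.

≈ lat 10°, lon 3°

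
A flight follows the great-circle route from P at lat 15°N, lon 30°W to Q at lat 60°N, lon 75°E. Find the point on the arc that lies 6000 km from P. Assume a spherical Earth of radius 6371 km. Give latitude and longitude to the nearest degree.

≈ lat 57°N, lon 16°E

From cos δ = sin φ₁ sin φ₂ + cos φ₁ cos φ₂ cos Δλ, the central angle is δ ≈ 1.471 rad (84.3°). The total great-circle distance is δ·R ≈ 1.471 × 6371 ≈ 9375 km, so the target fraction is f = 6000/9375 ≈ 0.640.
Interpolate at f ≈ 0.640 with slerp weights a = sin((1−f)δ)/sin δ ≈ 0.508, b = sin(fδ)/sin δ ≈ 0.813.
p = a·p₁ + b·p₂ ≈ (0.530, 0.147, 0.835); φ = arcsin(p_z) ≈ 56.63°, λ = atan2(p_y, p_x) ≈ 15.52°.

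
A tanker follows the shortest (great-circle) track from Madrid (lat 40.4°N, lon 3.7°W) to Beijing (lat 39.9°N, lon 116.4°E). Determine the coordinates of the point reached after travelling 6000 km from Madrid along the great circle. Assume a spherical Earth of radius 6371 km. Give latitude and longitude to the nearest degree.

≈ lat 57°N, lon 80°E

The haversine formula gives a central angle δ ≈ 1.448 rad (82.9°) between the endpoints. The total great-circle distance is δ·R ≈ 1.448 × 6371 ≈ 9224 km, so the target fraction is f = 6000/9224 ≈ 0.651.
Interpolate at f ≈ 0.651 with slerp weights a = sin((1−f)δ)/sin δ ≈ 0.488, b = sin(fδ)/sin δ ≈ 0.815.
p = a·p₁ + b·p₂ ≈ (0.093, 0.536, 0.839); φ = arcsin(p_z) ≈ 57.05°, λ = atan2(p_y, p_x) ≈ 80.13°.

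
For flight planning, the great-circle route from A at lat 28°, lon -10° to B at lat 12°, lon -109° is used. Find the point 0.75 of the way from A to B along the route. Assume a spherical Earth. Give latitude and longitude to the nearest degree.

Write both endpoints as unit vectors p₁, p₂ with components (cos φ cos λ, cos φ sin λ, sin φ).
The central angle between the endpoints is δ = arccos(p₁·p₂) ≈ 1.608 rad (92.1°).
Interpolate at f = 0.75 with slerp weights a = sin((1−f)δ)/sin δ ≈ 0.392, b = sin(fδ)/sin δ ≈ 0.935.
p = a·p₁ + b·p₂ ≈ (0.043, -0.925, 0.378); φ = arcsin(p_z) ≈ 22.22°, λ = atan2(p_y, p_x) ≈ -87.35°.

≈ lat 22°, lon -87°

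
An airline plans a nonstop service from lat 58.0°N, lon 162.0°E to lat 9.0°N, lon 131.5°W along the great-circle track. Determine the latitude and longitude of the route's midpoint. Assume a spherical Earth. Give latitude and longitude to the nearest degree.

≈ lat 38°N, lon 154°W

From cos δ = sin φ₁ sin φ₂ + cos φ₁ cos φ₂ cos Δλ, the central angle is δ ≈ 1.222 rad (70.0°).
Interpolate at f = 1/2 with slerp weights a = sin((1−f)δ)/sin δ ≈ 0.611, b = sin(fδ)/sin δ ≈ 0.611.
p = a·p₁ + b·p₂ ≈ (-0.707, -0.352, 0.613); φ = arcsin(p_z) ≈ 37.83°, λ = atan2(p_y, p_x) ≈ -153.56°.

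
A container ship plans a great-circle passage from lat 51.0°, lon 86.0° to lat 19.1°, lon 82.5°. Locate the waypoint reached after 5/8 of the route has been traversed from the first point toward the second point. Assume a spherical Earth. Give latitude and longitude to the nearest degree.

Write both endpoints as unit vectors p₁, p₂ with components (cos φ cos λ, cos φ sin λ, sin φ).
The central angle between the endpoints is δ = arccos(p₁·p₂) ≈ 0.559 rad (32.0°).
Interpolate at f = 5/8 with slerp weights a = sin((1−f)δ)/sin δ ≈ 0.392, b = sin(fδ)/sin δ ≈ 0.645.
p = a·p₁ + b·p₂ ≈ (0.097, 0.851, 0.516); φ = arcsin(p_z) ≈ 31.07°, λ = atan2(p_y, p_x) ≈ 83.51°.

≈ lat 31°, lon 84°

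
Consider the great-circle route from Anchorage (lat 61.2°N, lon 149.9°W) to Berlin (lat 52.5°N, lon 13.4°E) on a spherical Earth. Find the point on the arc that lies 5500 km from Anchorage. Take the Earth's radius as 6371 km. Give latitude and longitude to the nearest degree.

≈ lat 68°N, lon 7°E

The haversine formula gives a central angle δ ≈ 1.144 rad (65.5°) between the endpoints. The total great-circle distance is δ·R ≈ 1.144 × 6371 ≈ 7286 km, so the target fraction is f = 5500/7286 ≈ 0.755.
Interpolate at f ≈ 0.755 with slerp weights a = sin((1−f)δ)/sin δ ≈ 0.304, b = sin(fδ)/sin δ ≈ 0.835.
p = a·p₁ + b·p₂ ≈ (0.368, 0.044, 0.929); φ = arcsin(p_z) ≈ 68.26°, λ = atan2(p_y, p_x) ≈ 6.88°.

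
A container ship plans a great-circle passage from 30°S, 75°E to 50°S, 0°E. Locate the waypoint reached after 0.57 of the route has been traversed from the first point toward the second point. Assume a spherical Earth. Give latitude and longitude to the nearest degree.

≈ 48°S, 38°E

From cos δ = sin φ₁ sin φ₂ + cos φ₁ cos φ₂ cos Δλ, the central angle is δ ≈ 1.016 rad (58.2°).
Interpolate at f = 0.57 with slerp weights a = sin((1−f)δ)/sin δ ≈ 0.498, b = sin(fδ)/sin δ ≈ 0.644.
p = a·p₁ + b·p₂ ≈ (0.525, 0.416, -0.742); φ = arcsin(p_z) ≈ -47.91°, λ = atan2(p_y, p_x) ≈ 38.40°.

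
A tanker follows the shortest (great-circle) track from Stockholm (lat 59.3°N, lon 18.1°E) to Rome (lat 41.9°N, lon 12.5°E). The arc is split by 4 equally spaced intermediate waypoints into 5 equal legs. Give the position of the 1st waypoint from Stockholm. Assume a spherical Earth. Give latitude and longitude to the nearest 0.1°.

Write both endpoints as unit vectors p₁, p₂ with components (cos φ cos λ, cos φ sin λ, sin φ).
The central angle between the endpoints is δ = arccos(p₁·p₂) ≈ 0.310 rad (17.7°).
Interpolate at f = 1/5 with slerp weights a = sin((1−f)δ)/sin δ ≈ 0.805, b = sin(fδ)/sin δ ≈ 0.203.
p = a·p₁ + b·p₂ ≈ (0.538, 0.160, 0.828); φ = arcsin(p_z) ≈ 55.84°, λ = atan2(p_y, p_x) ≈ 16.59°.

≈ lat 55.8°N, lon 16.6°E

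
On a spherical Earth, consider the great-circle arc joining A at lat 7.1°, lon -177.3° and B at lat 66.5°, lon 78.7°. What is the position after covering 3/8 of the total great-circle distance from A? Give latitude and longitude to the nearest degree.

Convert each endpoint to a unit vector on the sphere (x = cos φ cos λ, y = cos φ sin λ, z = sin φ).
The central angle between the endpoints is δ = arccos(p₁·p₂) ≈ 1.553 rad (89.0°).
Interpolate at f = 3/8 with slerp weights a = sin((1−f)δ)/sin δ ≈ 0.825, b = sin(fδ)/sin δ ≈ 0.550.
p = a·p₁ + b·p₂ ≈ (-0.775, 0.177, 0.607); φ = arcsin(p_z) ≈ 37.34°, λ = atan2(p_y, p_x) ≈ 167.17°.

≈ lat 37°, lon 167°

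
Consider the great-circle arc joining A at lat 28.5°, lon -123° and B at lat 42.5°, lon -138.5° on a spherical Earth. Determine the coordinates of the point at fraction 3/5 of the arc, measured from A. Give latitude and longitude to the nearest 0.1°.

Write both endpoints as unit vectors p₁, p₂ with components (cos φ cos λ, cos φ sin λ, sin φ).
The central angle between the endpoints is δ = arccos(p₁·p₂) ≈ 0.328 rad (18.8°).
Interpolate at f = 3/5 with slerp weights a = sin((1−f)δ)/sin δ ≈ 0.406, b = sin(fδ)/sin δ ≈ 0.607.
p = a·p₁ + b·p₂ ≈ (-0.530, -0.596, 0.604); φ = arcsin(p_z) ≈ 37.14°, λ = atan2(p_y, p_x) ≈ -131.63°.

≈ lat 37.1°, lon -131.6°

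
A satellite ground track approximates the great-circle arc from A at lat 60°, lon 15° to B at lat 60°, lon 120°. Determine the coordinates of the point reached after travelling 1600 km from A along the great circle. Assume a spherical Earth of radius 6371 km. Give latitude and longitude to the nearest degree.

≈ lat 69°, lon 42°

Write both endpoints as unit vectors p₁, p₂ with components (cos φ cos λ, cos φ sin λ, sin φ).
The central angle between the endpoints is δ = arccos(p₁·p₂) ≈ 0.816 rad (46.7°). The total great-circle distance is δ·R ≈ 0.816 × 6371 ≈ 5197 km, so the target fraction is f = 1600/5197 ≈ 0.308.
Interpolate at f ≈ 0.308 with slerp weights a = sin((1−f)δ)/sin δ ≈ 0.735, b = sin(fδ)/sin δ ≈ 0.341.
p = a·p₁ + b·p₂ ≈ (0.270, 0.243, 0.932); φ = arcsin(p_z) ≈ 68.73°, λ = atan2(p_y, p_x) ≈ 42.01°.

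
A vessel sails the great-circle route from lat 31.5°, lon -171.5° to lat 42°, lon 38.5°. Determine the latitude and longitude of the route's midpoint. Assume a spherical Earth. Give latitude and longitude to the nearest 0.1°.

Convert each endpoint to a unit vector on the sphere (x = cos φ cos λ, y = cos φ sin λ, z = sin φ).
The central angle between the endpoints is δ = arccos(p₁·p₂) ≈ 1.771 rad (101.5°).
Interpolate at f = 1/2 with slerp weights a = sin((1−f)δ)/sin δ ≈ 0.790, b = sin(fδ)/sin δ ≈ 0.790.
p = a·p₁ + b·p₂ ≈ (-0.207, 0.266, 0.942); φ = arcsin(p_z) ≈ 70.31°, λ = atan2(p_y, p_x) ≈ 127.86°.

≈ lat 70.3°, lon 127.9°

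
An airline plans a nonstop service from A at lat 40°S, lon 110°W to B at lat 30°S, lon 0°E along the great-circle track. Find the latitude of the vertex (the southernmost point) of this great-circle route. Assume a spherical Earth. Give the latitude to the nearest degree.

≈ 51°S

The great circle lies in the plane with unit normal n̂ = (p₁ × p₂)/|p₁ × p₂|.
Here n̂_z ≈ +0.626; the vertex latitude is φ_max = arccos|n̂_z| ≈ 51.2°.
Check via Clairaut: cos φ_max = |cos φ₁| · sin C = cos(40.0°)·sin(125.2°) ≈ 0.626, again giving ≈ 51.2°.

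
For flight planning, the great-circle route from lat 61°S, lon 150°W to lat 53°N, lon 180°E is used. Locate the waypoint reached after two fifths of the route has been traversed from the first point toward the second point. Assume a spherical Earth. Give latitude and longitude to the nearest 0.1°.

Write both endpoints as unit vectors p₁, p₂ with components (cos φ cos λ, cos φ sin λ, sin φ).
The central angle between the endpoints is δ = arccos(p₁·p₂) ≈ 2.033 rad (116.5°).
Interpolate at f = 2/5 with slerp weights a = sin((1−f)δ)/sin δ ≈ 1.049, b = sin(fδ)/sin δ ≈ 0.812.
p = a·p₁ + b·p₂ ≈ (-0.929, -0.254, -0.269); φ = arcsin(p_z) ≈ -15.63°, λ = atan2(p_y, p_x) ≈ -164.69°.

≈ lat 15.6°S, lon 164.7°W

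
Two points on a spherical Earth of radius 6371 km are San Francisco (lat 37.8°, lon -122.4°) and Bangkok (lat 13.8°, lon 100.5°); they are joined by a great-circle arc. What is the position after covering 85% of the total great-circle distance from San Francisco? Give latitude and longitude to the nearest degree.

Convert each endpoint to a unit vector on the sphere (x = cos φ cos λ, y = cos φ sin λ, z = sin φ).
The central angle between the endpoints is δ = arccos(p₁·p₂) ≈ 2.000 rad (114.6°).
Interpolate at f = 0.85 with slerp weights a = sin((1−f)δ)/sin δ ≈ 0.325, b = sin(fδ)/sin δ ≈ 1.090.
p = a·p₁ + b·p₂ ≈ (-0.331, 0.825, 0.459); φ = arcsin(p_z) ≈ 27.34°, λ = atan2(p_y, p_x) ≈ 111.85°.

≈ lat 27°, lon 112°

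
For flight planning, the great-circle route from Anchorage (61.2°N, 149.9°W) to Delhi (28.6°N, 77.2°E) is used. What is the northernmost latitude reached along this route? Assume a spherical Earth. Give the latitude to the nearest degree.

The great circle lies in the plane with unit normal n̂ = (p₁ × p₂)/|p₁ × p₂|.
Here n̂_z ≈ -0.313; the vertex latitude is φ_max = arccos|n̂_z| ≈ 71.8°.
Check via Clairaut: cos φ_max = |cos φ₁| · sin C = cos(61.2°)·sin(40.5°) ≈ 0.313, again giving ≈ 71.8°.

≈ 72°N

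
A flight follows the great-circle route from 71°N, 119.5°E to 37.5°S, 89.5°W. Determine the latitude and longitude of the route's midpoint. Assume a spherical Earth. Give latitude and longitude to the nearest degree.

≈ 32°N, 107°W

From cos δ = sin φ₁ sin φ₂ + cos φ₁ cos φ₂ cos Δλ, the central angle is δ ≈ 2.501 rad (143.3°).
Interpolate at f = 1/2 with slerp weights a = sin((1−f)δ)/sin δ ≈ 1.587, b = sin(fδ)/sin δ ≈ 1.587.
p = a·p₁ + b·p₂ ≈ (-0.243, -0.809, 0.534); φ = arcsin(p_z) ≈ 32.31°, λ = atan2(p_y, p_x) ≈ -106.74°.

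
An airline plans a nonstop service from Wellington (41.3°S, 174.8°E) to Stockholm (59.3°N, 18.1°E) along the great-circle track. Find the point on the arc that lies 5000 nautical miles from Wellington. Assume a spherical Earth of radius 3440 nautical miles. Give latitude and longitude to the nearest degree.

≈ 34°N, 137°E

Write both endpoints as unit vectors p₁, p₂ with components (cos φ cos λ, cos φ sin λ, sin φ).
The central angle between the endpoints is δ = arccos(p₁·p₂) ≈ 2.738 rad (156.9°). The total great-circle distance is δ·R ≈ 2.738 × 3440 ≈ 9420 nmi, so the target fraction is f = 5000/9420 ≈ 0.531.
Interpolate at f ≈ 0.531 with slerp weights a = sin((1−f)δ)/sin δ ≈ 2.445, b = sin(fδ)/sin δ ≈ 2.531.
p = a·p₁ + b·p₂ ≈ (-0.601, 0.568, 0.562); φ = arcsin(p_z) ≈ 34.23°, λ = atan2(p_y, p_x) ≈ 136.62°.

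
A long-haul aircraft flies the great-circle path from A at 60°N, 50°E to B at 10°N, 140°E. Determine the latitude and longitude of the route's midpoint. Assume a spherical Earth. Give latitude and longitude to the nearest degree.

The haversine formula gives a central angle δ ≈ 1.420 rad (81.4°) between the endpoints.
Interpolate at f = 1/2 with slerp weights a = sin((1−f)δ)/sin δ ≈ 0.659, b = sin(fδ)/sin δ ≈ 0.659.
p = a·p₁ + b·p₂ ≈ (-0.285, 0.670, 0.685); φ = arcsin(p_z) ≈ 43.27°, λ = atan2(p_y, p_x) ≈ 113.08°.

≈ 43°N, 113°E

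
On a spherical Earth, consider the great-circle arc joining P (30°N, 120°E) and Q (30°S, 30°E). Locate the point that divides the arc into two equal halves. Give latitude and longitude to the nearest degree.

From cos δ = sin φ₁ sin φ₂ + cos φ₁ cos φ₂ cos Δλ, the central angle is δ ≈ 1.823 rad (104.5°).
Interpolate at f = 1/2 with slerp weights a = sin((1−f)δ)/sin δ ≈ 0.816, b = sin(fδ)/sin δ ≈ 0.816.
p = a·p₁ + b·p₂ ≈ (0.259, 0.966, 0.000); φ = arcsin(p_z) ≈ 0.00°, λ = atan2(p_y, p_x) ≈ 75.00°.

≈ (0°N, 75°E)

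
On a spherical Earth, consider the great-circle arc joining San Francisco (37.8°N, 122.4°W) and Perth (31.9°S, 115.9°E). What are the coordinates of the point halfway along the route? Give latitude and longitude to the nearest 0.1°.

≈ 6.0°N, 173.1°E

The haversine formula gives a central angle δ ≈ 2.314 rad (132.6°) between the endpoints.
Interpolate at f = 1/2 with slerp weights a = sin((1−f)δ)/sin δ ≈ 1.243, b = sin(fδ)/sin δ ≈ 1.243.
p = a·p₁ + b·p₂ ≈ (-0.987, 0.120, 0.105); φ = arcsin(p_z) ≈ 6.03°, λ = atan2(p_y, p_x) ≈ 173.07°.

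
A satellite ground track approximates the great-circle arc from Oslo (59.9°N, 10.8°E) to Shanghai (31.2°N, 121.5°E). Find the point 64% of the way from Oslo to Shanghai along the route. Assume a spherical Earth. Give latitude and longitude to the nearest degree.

≈ 53°N, 101°E

Convert each endpoint to a unit vector on the sphere (x = cos φ cos λ, y = cos φ sin λ, z = sin φ).
The central angle between the endpoints is δ = arccos(p₁·p₂) ≈ 1.270 rad (72.8°).
Interpolate at f = 0.64 with slerp weights a = sin((1−f)δ)/sin δ ≈ 0.462, b = sin(fδ)/sin δ ≈ 0.760.
p = a·p₁ + b·p₂ ≈ (-0.112, 0.598, 0.794); φ = arcsin(p_z) ≈ 52.53°, λ = atan2(p_y, p_x) ≈ 100.62°.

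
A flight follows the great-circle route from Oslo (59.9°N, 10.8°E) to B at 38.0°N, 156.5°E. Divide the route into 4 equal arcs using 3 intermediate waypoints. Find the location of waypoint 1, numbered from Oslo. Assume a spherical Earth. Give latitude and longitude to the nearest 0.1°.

Write both endpoints as unit vectors p₁, p₂ with components (cos φ cos λ, cos φ sin λ, sin φ).
The central angle between the endpoints is δ = arccos(p₁·p₂) ≈ 1.363 rad (78.1°).
Interpolate at f = 1/4 with slerp weights a = sin((1−f)δ)/sin δ ≈ 0.872, b = sin(fδ)/sin δ ≈ 0.342.
p = a·p₁ + b·p₂ ≈ (0.183, 0.189, 0.965); φ = arcsin(p_z) ≈ 74.74°, λ = atan2(p_y, p_x) ≈ 46.00°.

≈ 74.7°N, 46.0°E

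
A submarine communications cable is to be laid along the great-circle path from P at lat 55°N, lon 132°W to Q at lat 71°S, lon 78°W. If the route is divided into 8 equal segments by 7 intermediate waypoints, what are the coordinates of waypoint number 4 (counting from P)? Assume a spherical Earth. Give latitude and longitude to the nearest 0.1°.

From cos δ = sin φ₁ sin φ₂ + cos φ₁ cos φ₂ cos Δλ, the central angle is δ ≈ 2.298 rad (131.7°).
Interpolate at f = 4/8 with slerp weights a = sin((1−f)δ)/sin δ ≈ 1.221, b = sin(fδ)/sin δ ≈ 1.221.
p = a·p₁ + b·p₂ ≈ (-0.386, -0.909, -0.154); φ = arcsin(p_z) ≈ -8.88°, λ = atan2(p_y, p_x) ≈ -113.00°.

≈ lat 8.9°S, lon 113.0°W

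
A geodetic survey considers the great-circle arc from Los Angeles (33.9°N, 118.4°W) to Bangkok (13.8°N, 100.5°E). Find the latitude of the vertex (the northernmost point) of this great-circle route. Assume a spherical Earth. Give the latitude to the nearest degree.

The great circle lies in the plane with unit normal n̂ = (p₁ × p₂)/|p₁ × p₂|.
Here n̂_z ≈ -0.582; the vertex latitude is φ_max = arccos|n̂_z| ≈ 54.4°.
Check via Clairaut: cos φ_max = |cos φ₁| · sin C = cos(33.9°)·sin(44.5°) ≈ 0.582, again giving ≈ 54.4°.

≈ 54°N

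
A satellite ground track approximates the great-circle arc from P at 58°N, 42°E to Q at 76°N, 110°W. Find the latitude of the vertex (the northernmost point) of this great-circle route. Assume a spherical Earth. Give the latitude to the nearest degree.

≈ 85°N

The great circle lies in the plane with unit normal n̂ = (p₁ × p₂)/|p₁ × p₂|.
Here n̂_z ≈ -0.085; the vertex latitude is φ_max = arccos|n̂_z| ≈ 85.1°.
Check via Clairaut: cos φ_max = |cos φ₁| · sin C = cos(58.0°)·sin(9.3°) ≈ 0.085, again giving ≈ 85.1°.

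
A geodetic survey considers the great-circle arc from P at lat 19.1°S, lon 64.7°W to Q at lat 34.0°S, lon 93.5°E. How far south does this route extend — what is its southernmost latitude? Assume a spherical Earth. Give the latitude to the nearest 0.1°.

≈ 69.7°S

The great circle lies in the plane with unit normal n̂ = (p₁ × p₂)/|p₁ × p₂|.
Here n̂_z ≈ +0.347; the vertex latitude is φ_max = arccos|n̂_z| ≈ 69.7°.
Check via Clairaut: cos φ_max = |cos φ₁| · sin C = cos(19.1°)·sin(158.5°) ≈ 0.347, again giving ≈ 69.7°.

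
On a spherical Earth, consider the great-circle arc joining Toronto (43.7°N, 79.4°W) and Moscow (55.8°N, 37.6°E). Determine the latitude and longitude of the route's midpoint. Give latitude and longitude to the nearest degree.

≈ 66°N, 32°W

The haversine formula gives a central angle δ ≈ 1.173 rad (67.2°) between the endpoints.
Interpolate at f = 1/2 with slerp weights a = sin((1−f)δ)/sin δ ≈ 0.600, b = sin(fδ)/sin δ ≈ 0.600.
p = a·p₁ + b·p₂ ≈ (0.347, -0.221, 0.911); φ = arcsin(p_z) ≈ 65.70°, λ = atan2(p_y, p_x) ≈ -32.45°.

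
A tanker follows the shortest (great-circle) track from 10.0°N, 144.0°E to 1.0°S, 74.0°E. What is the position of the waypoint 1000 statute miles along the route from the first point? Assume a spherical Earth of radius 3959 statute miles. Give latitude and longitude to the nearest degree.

≈ 9°N, 129°E

Write both endpoints as unit vectors p₁, p₂ with components (cos φ cos λ, cos φ sin λ, sin φ).
The central angle between the endpoints is δ = arccos(p₁·p₂) ≈ 1.231 rad (70.5°). The total great-circle distance is δ·R ≈ 1.231 × 3959 ≈ 4872 mi, so the target fraction is f = 1000/4872 ≈ 0.205.
Interpolate at f ≈ 0.205 with slerp weights a = sin((1−f)δ)/sin δ ≈ 0.880, b = sin(fδ)/sin δ ≈ 0.265.
p = a·p₁ + b·p₂ ≈ (-0.628, 0.764, 0.148); φ = arcsin(p_z) ≈ 8.52°, λ = atan2(p_y, p_x) ≈ 129.41°.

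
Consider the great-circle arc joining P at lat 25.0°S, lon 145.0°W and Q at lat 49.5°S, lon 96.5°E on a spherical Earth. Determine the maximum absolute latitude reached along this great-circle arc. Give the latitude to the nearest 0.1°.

≈ 58.8°S

The great circle lies in the plane with unit normal n̂ = (p₁ × p₂)/|p₁ × p₂|.
Here n̂_z ≈ -0.518; the vertex latitude is φ_max = arccos|n̂_z| ≈ 58.8°.
Check via Clairaut: cos φ_max = |cos φ₁| · sin C = cos(25.0°)·sin(145.2°) ≈ 0.518, again giving ≈ 58.8°.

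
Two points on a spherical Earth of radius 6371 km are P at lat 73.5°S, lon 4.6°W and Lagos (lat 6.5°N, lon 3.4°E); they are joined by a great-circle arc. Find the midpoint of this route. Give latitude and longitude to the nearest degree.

The haversine formula gives a central angle δ ≈ 1.399 rad (80.2°) between the endpoints.
Interpolate at f = 1/2 with slerp weights a = sin((1−f)δ)/sin δ ≈ 0.653, b = sin(fδ)/sin δ ≈ 0.653.
p = a·p₁ + b·p₂ ≈ (0.833, 0.024, -0.553); φ = arcsin(p_z) ≈ -33.54°, λ = atan2(p_y, p_x) ≈ 1.62°.

≈ lat 34°S, lon 2°E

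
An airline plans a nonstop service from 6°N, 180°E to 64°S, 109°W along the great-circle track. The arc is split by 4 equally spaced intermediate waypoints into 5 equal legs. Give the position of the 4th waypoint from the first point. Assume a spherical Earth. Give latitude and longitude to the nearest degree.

Convert each endpoint to a unit vector on the sphere (x = cos φ cos λ, y = cos φ sin λ, z = sin φ).
The central angle between the endpoints is δ = arccos(p₁·p₂) ≈ 1.523 rad (87.2°).
Interpolate at f = 4/5 with slerp weights a = sin((1−f)δ)/sin δ ≈ 0.300, b = sin(fδ)/sin δ ≈ 0.940.
p = a·p₁ + b·p₂ ≈ (-0.433, -0.389, -0.813); φ = arcsin(p_z) ≈ -54.40°, λ = atan2(p_y, p_x) ≈ -138.01°.

≈ 54°S, 138°W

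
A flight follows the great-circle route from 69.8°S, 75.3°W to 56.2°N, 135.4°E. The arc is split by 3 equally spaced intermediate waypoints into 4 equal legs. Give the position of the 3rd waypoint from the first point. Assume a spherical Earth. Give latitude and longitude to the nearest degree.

≈ 19°N, 157°E

The haversine formula gives a central angle δ ≈ 2.809 rad (160.9°) between the endpoints.
Interpolate at f = 3/4 with slerp weights a = sin((1−f)δ)/sin δ ≈ 1.975, b = sin(fδ)/sin δ ≈ 2.630.
p = a·p₁ + b·p₂ ≈ (-0.869, 0.368, 0.332); φ = arcsin(p_z) ≈ 19.38°, λ = atan2(p_y, p_x) ≈ 157.06°.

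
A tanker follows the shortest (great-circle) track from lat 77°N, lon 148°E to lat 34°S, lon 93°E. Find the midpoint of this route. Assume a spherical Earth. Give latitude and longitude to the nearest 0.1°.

Convert each endpoint to a unit vector on the sphere (x = cos φ cos λ, y = cos φ sin λ, z = sin φ).
The central angle between the endpoints is δ = arccos(p₁·p₂) ≈ 2.024 rad (116.0°).
Interpolate at f = 1/2 with slerp weights a = sin((1−f)δ)/sin δ ≈ 0.943, b = sin(fδ)/sin δ ≈ 0.943.
p = a·p₁ + b·p₂ ≈ (-0.221, 0.893, 0.392); φ = arcsin(p_z) ≈ 23.05°, λ = atan2(p_y, p_x) ≈ 103.89°.

≈ lat 23.1°N, lon 103.9°E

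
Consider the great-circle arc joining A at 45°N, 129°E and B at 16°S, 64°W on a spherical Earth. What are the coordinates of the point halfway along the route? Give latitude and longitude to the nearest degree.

≈ 54°N, 94°W

Convert each endpoint to a unit vector on the sphere (x = cos φ cos λ, y = cos φ sin λ, z = sin φ).
The central angle between the endpoints is δ = arccos(p₁·p₂) ≈ 2.601 rad (149.0°).
Interpolate at f = 1/2 with slerp weights a = sin((1−f)δ)/sin δ ≈ 1.871, b = sin(fδ)/sin δ ≈ 1.871.
p = a·p₁ + b·p₂ ≈ (-0.044, -0.588, 0.807); φ = arcsin(p_z) ≈ 53.84°, λ = atan2(p_y, p_x) ≈ -94.29°.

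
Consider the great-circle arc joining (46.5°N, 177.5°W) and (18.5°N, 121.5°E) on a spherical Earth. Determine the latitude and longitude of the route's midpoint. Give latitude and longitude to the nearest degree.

From cos δ = sin φ₁ sin φ₂ + cos φ₁ cos φ₂ cos Δλ, the central angle is δ ≈ 0.992 rad (56.9°).
Interpolate at f = 1/2 with slerp weights a = sin((1−f)δ)/sin δ ≈ 0.569, b = sin(fδ)/sin δ ≈ 0.569.
p = a·p₁ + b·p₂ ≈ (-0.673, 0.443, 0.593); φ = arcsin(p_z) ≈ 36.36°, λ = atan2(p_y, p_x) ≈ 146.65°.

≈ (36°N, 147°E)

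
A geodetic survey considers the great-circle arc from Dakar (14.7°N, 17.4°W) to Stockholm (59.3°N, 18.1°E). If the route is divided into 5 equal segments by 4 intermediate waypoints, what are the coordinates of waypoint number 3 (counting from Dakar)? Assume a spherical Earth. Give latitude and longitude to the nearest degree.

≈ (43°N, 2°W)

The haversine formula gives a central angle δ ≈ 0.902 rad (51.7°) between the endpoints.
Interpolate at f = 3/5 with slerp weights a = sin((1−f)δ)/sin δ ≈ 0.450, b = sin(fδ)/sin δ ≈ 0.657.
p = a·p₁ + b·p₂ ≈ (0.734, -0.026, 0.679); φ = arcsin(p_z) ≈ 42.75°, λ = atan2(p_y, p_x) ≈ -2.03°.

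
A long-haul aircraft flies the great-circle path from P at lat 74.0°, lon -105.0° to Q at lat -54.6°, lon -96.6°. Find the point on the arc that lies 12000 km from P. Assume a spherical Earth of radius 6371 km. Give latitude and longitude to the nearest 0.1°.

≈ lat -33.8°, lon -97.9°

Convert each endpoint to a unit vector on the sphere (x = cos φ cos λ, y = cos φ sin λ, z = sin φ).
The central angle between the endpoints is δ = arccos(p₁·p₂) ≈ 2.247 rad (128.7°). The total great-circle distance is δ·R ≈ 2.247 × 6371 ≈ 14314 km, so the target fraction is f = 12000/14314 ≈ 0.838.
Interpolate at f ≈ 0.838 with slerp weights a = sin((1−f)δ)/sin δ ≈ 0.455, b = sin(fδ)/sin δ ≈ 1.220.
p = a·p₁ + b·p₂ ≈ (-0.114, -0.823, -0.556); φ = arcsin(p_z) ≈ -33.81°, λ = atan2(p_y, p_x) ≈ -97.86°.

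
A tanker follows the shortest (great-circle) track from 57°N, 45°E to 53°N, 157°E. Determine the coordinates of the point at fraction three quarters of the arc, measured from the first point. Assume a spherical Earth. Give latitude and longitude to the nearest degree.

The haversine formula gives a central angle δ ≈ 0.992 rad (56.8°) between the endpoints.
Interpolate at f = 3/4 with slerp weights a = sin((1−f)δ)/sin δ ≈ 0.293, b = sin(fδ)/sin δ ≈ 0.809.
p = a·p₁ + b·p₂ ≈ (-0.335, 0.303, 0.892); φ = arcsin(p_z) ≈ 63.13°, λ = atan2(p_y, p_x) ≈ 137.88°.

≈ 63°N, 138°E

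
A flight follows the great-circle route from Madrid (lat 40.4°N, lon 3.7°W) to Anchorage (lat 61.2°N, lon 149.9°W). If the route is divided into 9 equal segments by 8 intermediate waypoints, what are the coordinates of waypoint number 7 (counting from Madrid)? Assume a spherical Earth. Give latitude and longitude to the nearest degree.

Convert each endpoint to a unit vector on the sphere (x = cos φ cos λ, y = cos φ sin λ, z = sin φ).
The central angle between the endpoints is δ = arccos(p₁·p₂) ≈ 1.305 rad (74.7°).
Interpolate at f = 7/9 with slerp weights a = sin((1−f)δ)/sin δ ≈ 0.296, b = sin(fδ)/sin δ ≈ 0.880.
p = a·p₁ + b·p₂ ≈ (-0.142, -0.227, 0.963); φ = arcsin(p_z) ≈ 74.46°, λ = atan2(p_y, p_x) ≈ -121.95°.

≈ lat 74°N, lon 122°W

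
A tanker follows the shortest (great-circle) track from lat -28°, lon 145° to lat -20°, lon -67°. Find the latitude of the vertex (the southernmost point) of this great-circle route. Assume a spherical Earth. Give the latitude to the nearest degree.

The great circle lies in the plane with unit normal n̂ = (p₁ × p₂)/|p₁ × p₂|.
Here n̂_z ≈ +0.524; the vertex latitude is φ_max = arccos|n̂_z| ≈ 58.4°.

≈ -58°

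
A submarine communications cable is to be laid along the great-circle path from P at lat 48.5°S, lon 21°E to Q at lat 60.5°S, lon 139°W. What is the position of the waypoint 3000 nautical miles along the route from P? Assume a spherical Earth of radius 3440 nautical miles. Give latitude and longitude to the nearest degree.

≈ lat 79°S, lon 114°W

From cos δ = sin φ₁ sin φ₂ + cos φ₁ cos φ₂ cos Δλ, the central angle is δ ≈ 1.218 rad (69.8°). The total great-circle distance is δ·R ≈ 1.218 × 3440 ≈ 4191 nmi, so the target fraction is f = 3000/4191 ≈ 0.716.
Interpolate at f ≈ 0.716 with slerp weights a = sin((1−f)δ)/sin δ ≈ 0.362, b = sin(fδ)/sin δ ≈ 0.816.
p = a·p₁ + b·p₂ ≈ (-0.080, -0.178, -0.981); φ = arcsin(p_z) ≈ -78.77°, λ = atan2(p_y, p_x) ≈ -114.11°.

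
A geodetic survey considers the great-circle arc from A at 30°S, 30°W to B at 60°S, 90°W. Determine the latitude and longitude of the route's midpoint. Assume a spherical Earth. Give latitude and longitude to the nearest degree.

Convert each endpoint to a unit vector on the sphere (x = cos φ cos λ, y = cos φ sin λ, z = sin φ).
The central angle between the endpoints is δ = arccos(p₁·p₂) ≈ 0.864 rad (49.5°).
Interpolate at f = 1/2 with slerp weights a = sin((1−f)δ)/sin δ ≈ 0.551, b = sin(fδ)/sin δ ≈ 0.551.
p = a·p₁ + b·p₂ ≈ (0.413, -0.514, -0.752); φ = arcsin(p_z) ≈ -48.77°, λ = atan2(p_y, p_x) ≈ -51.21°.

≈ 49°S, 51°W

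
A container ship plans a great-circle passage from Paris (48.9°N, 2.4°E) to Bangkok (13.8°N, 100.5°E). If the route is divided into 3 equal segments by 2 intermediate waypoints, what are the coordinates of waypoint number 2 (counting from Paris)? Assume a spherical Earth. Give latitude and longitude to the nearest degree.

Write both endpoints as unit vectors p₁, p₂ with components (cos φ cos λ, cos φ sin λ, sin φ).
The central angle between the endpoints is δ = arccos(p₁·p₂) ≈ 1.481 rad (84.8°).
Interpolate at f = 2/3 with slerp weights a = sin((1−f)δ)/sin δ ≈ 0.476, b = sin(fδ)/sin δ ≈ 0.838.
p = a·p₁ + b·p₂ ≈ (0.164, 0.813, 0.558); φ = arcsin(p_z) ≈ 33.94°, λ = atan2(p_y, p_x) ≈ 78.59°.

≈ 34°N, 79°E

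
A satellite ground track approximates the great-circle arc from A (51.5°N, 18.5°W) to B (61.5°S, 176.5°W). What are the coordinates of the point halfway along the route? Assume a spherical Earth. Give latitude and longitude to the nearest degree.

≈ (21°S, 63°W)

Write both endpoints as unit vectors p₁, p₂ with components (cos φ cos λ, cos φ sin λ, sin φ).
The central angle between the endpoints is δ = arccos(p₁·p₂) ≈ 2.869 rad (164.4°).
Interpolate at f = 1/2 with slerp weights a = sin((1−f)δ)/sin δ ≈ 3.685, b = sin(fδ)/sin δ ≈ 3.685.
p = a·p₁ + b·p₂ ≈ (0.420, -0.835, -0.355); φ = arcsin(p_z) ≈ -20.76°, λ = atan2(p_y, p_x) ≈ -63.28°.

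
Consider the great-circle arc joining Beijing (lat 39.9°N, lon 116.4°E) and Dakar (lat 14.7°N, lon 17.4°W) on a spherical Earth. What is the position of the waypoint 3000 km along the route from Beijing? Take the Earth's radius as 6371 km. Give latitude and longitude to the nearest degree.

From cos δ = sin φ₁ sin φ₂ + cos φ₁ cos φ₂ cos Δλ, the central angle is δ ≈ 1.929 rad (110.5°). The total great-circle distance is δ·R ≈ 1.929 × 6371 ≈ 12291 km, so the target fraction is f = 3000/12291 ≈ 0.244.
Interpolate at f ≈ 0.244 with slerp weights a = sin((1−f)δ)/sin δ ≈ 1.061, b = sin(fδ)/sin δ ≈ 0.484.
p = a·p₁ + b·p₂ ≈ (0.085, 0.589, 0.804); φ = arcsin(p_z) ≈ 53.48°, λ = atan2(p_y, p_x) ≈ 81.77°.

≈ lat 53°N, lon 82°E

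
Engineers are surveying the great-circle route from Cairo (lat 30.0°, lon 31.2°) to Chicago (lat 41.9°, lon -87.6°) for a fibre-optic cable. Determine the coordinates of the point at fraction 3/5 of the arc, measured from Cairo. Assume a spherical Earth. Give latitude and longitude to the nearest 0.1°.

Convert each endpoint to a unit vector on the sphere (x = cos φ cos λ, y = cos φ sin λ, z = sin φ).
The central angle between the endpoints is δ = arccos(p₁·p₂) ≈ 1.547 rad (88.7°).
Interpolate at f = 3/5 with slerp weights a = sin((1−f)δ)/sin δ ≈ 0.580, b = sin(fδ)/sin δ ≈ 0.801.
p = a·p₁ + b·p₂ ≈ (0.455, -0.335, 0.825); φ = arcsin(p_z) ≈ 55.59°, λ = atan2(p_y, p_x) ≈ -36.39°.

≈ lat 55.6°, lon -36.4°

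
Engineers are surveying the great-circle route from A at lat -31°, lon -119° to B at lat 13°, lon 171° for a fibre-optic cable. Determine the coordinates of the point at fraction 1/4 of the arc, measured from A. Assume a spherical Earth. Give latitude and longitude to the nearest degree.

Write both endpoints as unit vectors p₁, p₂ with components (cos φ cos λ, cos φ sin λ, sin φ).
The central angle between the endpoints is δ = arccos(p₁·p₂) ≈ 1.400 rad (80.2°).
Interpolate at f = 1/4 with slerp weights a = sin((1−f)δ)/sin δ ≈ 0.880, b = sin(fδ)/sin δ ≈ 0.348.
p = a·p₁ + b·p₂ ≈ (-0.701, -0.607, -0.375); φ = arcsin(p_z) ≈ -22.03°, λ = atan2(p_y, p_x) ≈ -139.10°.

≈ lat -22°, lon -139°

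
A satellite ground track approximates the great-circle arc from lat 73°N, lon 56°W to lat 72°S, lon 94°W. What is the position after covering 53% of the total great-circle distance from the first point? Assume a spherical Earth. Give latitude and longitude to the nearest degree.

Write both endpoints as unit vectors p₁, p₂ with components (cos φ cos λ, cos φ sin λ, sin φ).
The central angle between the endpoints is δ = arccos(p₁·p₂) ≈ 2.565 rad (147.0°).
Interpolate at f = 0.53 with slerp weights a = sin((1−f)δ)/sin δ ≈ 1.713, b = sin(fδ)/sin δ ≈ 1.793.
p = a·p₁ + b·p₂ ≈ (0.241, -0.968, -0.067); φ = arcsin(p_z) ≈ -3.86°, λ = atan2(p_y, p_x) ≈ -76.00°.

≈ lat 4°S, lon 76°W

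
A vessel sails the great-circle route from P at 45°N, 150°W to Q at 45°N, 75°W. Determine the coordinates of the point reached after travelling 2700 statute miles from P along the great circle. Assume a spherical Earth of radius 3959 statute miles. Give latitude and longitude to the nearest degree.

≈ 50°N, 91°W

Convert each endpoint to a unit vector on the sphere (x = cos φ cos λ, y = cos φ sin λ, z = sin φ).
The central angle between the endpoints is δ = arccos(p₁·p₂) ≈ 0.890 rad (51.0°). The total great-circle distance is δ·R ≈ 0.890 × 3959 ≈ 3524 mi, so the target fraction is f = 2700/3524 ≈ 0.766.
Interpolate at f ≈ 0.766 with slerp weights a = sin((1−f)δ)/sin δ ≈ 0.266, b = sin(fδ)/sin δ ≈ 0.811.
p = a·p₁ + b·p₂ ≈ (-0.014, -0.648, 0.762); φ = arcsin(p_z) ≈ 49.60°, λ = atan2(p_y, p_x) ≈ -91.26°.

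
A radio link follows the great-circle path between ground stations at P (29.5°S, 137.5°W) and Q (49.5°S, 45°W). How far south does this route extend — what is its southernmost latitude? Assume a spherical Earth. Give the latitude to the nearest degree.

≈ 53°S

The great circle lies in the plane with unit normal n̂ = (p₁ × p₂)/|p₁ × p₂|.
Here n̂_z ≈ +0.603; the vertex latitude is φ_max = arccos|n̂_z| ≈ 52.9°.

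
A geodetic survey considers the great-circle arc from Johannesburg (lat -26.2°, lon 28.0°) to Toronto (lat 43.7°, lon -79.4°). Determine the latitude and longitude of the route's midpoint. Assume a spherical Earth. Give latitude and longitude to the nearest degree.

Write both endpoints as unit vectors p₁, p₂ with components (cos φ cos λ, cos φ sin λ, sin φ).
The central angle between the endpoints is δ = arccos(p₁·p₂) ≈ 2.093 rad (119.9°).
Interpolate at f = 1/2 with slerp weights a = sin((1−f)δ)/sin δ ≈ 0.999, b = sin(fδ)/sin δ ≈ 0.999.
p = a·p₁ + b·p₂ ≈ (0.924, -0.289, 0.249); φ = arcsin(p_z) ≈ 14.43°, λ = atan2(p_y, p_x) ≈ -17.37°.

≈ lat 14°, lon -17°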